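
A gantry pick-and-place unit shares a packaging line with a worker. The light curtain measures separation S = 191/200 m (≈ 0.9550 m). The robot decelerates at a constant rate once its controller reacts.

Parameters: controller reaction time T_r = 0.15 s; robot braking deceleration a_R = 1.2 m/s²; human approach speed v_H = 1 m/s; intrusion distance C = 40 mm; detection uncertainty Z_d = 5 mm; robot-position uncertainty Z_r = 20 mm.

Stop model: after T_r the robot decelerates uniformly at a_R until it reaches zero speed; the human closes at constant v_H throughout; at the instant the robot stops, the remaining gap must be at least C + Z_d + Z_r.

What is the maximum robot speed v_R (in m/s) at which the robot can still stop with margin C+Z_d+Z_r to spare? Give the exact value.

at the boundary: (5/12)·v² + (59/60)·v + (-37/50) = 0
  disc = (59/60)² − 4·(5/12)·(-37/50) = 7921/3600 ; √disc = 89/60
  v_R = (−(59/60) + 89/60) / (2·(5/12)) = 3/5 m/s
check:
stop time T_s = (3/5)/(6/5) = 0.5000 s
reaction-phase robot travel = 0.6000·0.1500 = 0.0900 m
braking distance = 0.6000²/(2·1.2000) = 0.1500 m
human over T_r+T_s: 1.0000·(0.1500+0.5000) = 0.6500 m
margins: 0.0400+0.0050+0.0200 = 0.0650 m
sum ≈ 0.0900+0.1500+0.6500+0.0650 ≈ 0.9550 m = S ✓

v_R_max = 3/5 m/s = 0.6000 m/s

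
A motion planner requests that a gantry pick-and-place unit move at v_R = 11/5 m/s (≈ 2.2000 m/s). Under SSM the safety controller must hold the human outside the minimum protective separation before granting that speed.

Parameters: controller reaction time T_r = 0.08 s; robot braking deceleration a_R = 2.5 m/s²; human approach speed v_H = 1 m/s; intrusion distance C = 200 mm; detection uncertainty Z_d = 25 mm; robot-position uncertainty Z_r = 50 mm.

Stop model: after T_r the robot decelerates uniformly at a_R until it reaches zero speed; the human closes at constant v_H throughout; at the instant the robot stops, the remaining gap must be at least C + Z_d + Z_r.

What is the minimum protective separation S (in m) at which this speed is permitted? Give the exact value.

S_min = 2379/1000 m = 2.3790 m

braking lasts T_s = (11/5)/(5/2) = 0.8800 s
robot in T_r: 2.2000·0.0800 = 0.1760 m
robot under decel: 2.2000²/(2·2.5000) = 0.9680 m
human over T_r+T_s: 1.0000·(0.0800+0.8800) = 0.9600 m
C+Z_d+Z_r = 0.2000+0.0250+0.0500 = 0.2750 m
S_min ≈ 0.1760+0.9680+0.9600+0.2750  ⇒  S_min = 2379/1000 m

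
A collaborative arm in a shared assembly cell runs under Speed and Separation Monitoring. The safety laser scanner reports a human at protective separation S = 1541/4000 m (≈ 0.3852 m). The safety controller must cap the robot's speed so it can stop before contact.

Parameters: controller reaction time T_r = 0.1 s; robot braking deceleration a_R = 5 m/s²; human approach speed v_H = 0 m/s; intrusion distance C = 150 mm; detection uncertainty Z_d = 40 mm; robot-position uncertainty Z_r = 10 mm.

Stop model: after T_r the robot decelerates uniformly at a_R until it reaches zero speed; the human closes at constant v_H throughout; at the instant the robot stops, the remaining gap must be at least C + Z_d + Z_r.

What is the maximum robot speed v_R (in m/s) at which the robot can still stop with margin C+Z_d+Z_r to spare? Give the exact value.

collect terms ⇒ (1/10)·v_R² + (1/10)·v_R + (-741/4000) = 0
  disc = (1/10)² − 4·(1/10)·(-741/4000) = 841/10000 ; √disc = 29/100
  v_R = (−(1/10) + 29/100) / (2·(1/10)) = 19/20 m/s
check:
T_s = v_R/a_R = (19/20)/5 = 0.1900 s
robot in T_r: 0.9500·0.1000 = 0.0950 m
braking distance = 0.9500²/(2·5.0000) = 0.0902 m
human closes 0.0000·0.2900 = 0.0000 m
residual clearance needed = 0.1500+0.0400+0.0100 = 0.2000 m
sum ≈ 0.0950+0.0902+0.0000+0.2000 ≈ 0.3852 m = S ✓

v_R_max = 19/20 m/s = 0.9500 m/s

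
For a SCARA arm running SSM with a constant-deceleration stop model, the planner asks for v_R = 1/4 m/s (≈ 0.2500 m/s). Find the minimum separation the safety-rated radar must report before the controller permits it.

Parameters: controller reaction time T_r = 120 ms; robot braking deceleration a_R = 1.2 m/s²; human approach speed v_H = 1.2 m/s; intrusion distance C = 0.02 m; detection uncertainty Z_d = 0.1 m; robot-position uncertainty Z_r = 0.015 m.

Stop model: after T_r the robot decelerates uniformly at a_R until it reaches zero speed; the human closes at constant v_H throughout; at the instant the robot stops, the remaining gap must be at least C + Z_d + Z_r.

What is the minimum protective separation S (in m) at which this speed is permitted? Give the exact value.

stop time T_s = (1/4)/(6/5) = 0.2083 s
robot in T_r: 0.2500·0.1200 = 0.0300 m
braking distance = 0.2500²/(2·1.2000) = 0.0260 m
human closes 1.2000·0.3283 = 0.3940 m
residual clearance needed = 0.0200+0.1000+0.0150 = 0.1350 m
S_min ≈ 0.0300+0.0260+0.3940+0.1350  ⇒  S_min = 14041/24000 m

S_min = 14041/24000 m = 0.5850 m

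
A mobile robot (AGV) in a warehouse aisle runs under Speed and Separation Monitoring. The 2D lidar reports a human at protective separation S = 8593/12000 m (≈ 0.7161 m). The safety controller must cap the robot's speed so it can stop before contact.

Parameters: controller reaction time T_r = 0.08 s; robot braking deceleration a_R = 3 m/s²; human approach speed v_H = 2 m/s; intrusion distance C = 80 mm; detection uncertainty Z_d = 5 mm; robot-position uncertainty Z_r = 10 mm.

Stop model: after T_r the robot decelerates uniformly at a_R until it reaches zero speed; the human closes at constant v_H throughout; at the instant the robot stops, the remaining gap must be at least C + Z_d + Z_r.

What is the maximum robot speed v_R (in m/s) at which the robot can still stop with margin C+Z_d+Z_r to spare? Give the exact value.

quadratic (1/6)·v² + (56/75)·v + (-5533/12000) = 0
  disc = (56/75)² − 4·(1/6)·(-5533/12000) = 8649/10000 ; √disc = 93/100
  v_R = (−(56/75) + 93/100) / (2·(1/6)) = 11/20 m/s
check:
stop time T_s = (11/20)/3 = 0.1833 s
robot in T_r: 0.5500·0.0800 = 0.0440 m
robot under decel: 0.5500²/(2·3.0000) = 0.0504 m
human over T_r+T_s: 2.0000·(0.0800+0.1833) = 0.5267 m
margins: 0.0800+0.0050+0.0100 = 0.0950 m
sum ≈ 0.0440+0.0504+0.5267+0.0950 ≈ 0.7161 m = S ✓

v_R_max = 11/20 m/s = 0.5500 m/s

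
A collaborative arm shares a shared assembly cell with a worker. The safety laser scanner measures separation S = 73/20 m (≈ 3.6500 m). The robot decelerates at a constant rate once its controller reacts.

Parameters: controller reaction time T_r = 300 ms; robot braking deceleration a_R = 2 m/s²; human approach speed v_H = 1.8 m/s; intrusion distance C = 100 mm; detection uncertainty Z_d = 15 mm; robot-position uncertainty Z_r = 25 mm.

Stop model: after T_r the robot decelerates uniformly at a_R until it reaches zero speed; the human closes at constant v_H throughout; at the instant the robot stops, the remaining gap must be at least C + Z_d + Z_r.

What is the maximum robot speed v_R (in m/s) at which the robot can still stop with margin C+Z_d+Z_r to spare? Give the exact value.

collect terms ⇒ (1/4)·v_R² + (6/5)·v_R + (-297/100) = 0
  disc = (6/5)² − 4·(1/4)·(-297/100) = 441/100 ; √disc = 21/10
  v_R = (−(6/5) + 21/10) / (2·(1/4)) = 9/5 m/s
check:
braking lasts T_s = (9/5)/2 = 0.9000 s
reaction-phase robot travel = 1.8000·0.3000 = 0.5400 m
robot under decel: 1.8000²/(2·2.0000) = 0.8100 m
human closes 1.8000·1.2000 = 2.1600 m
margins: 0.1000+0.0150+0.0250 = 0.1400 m
sum ≈ 0.5400+0.8100+2.1600+0.1400 ≈ 3.6500 m = S ✓

v_R_max = 9/5 m/s = 1.8000 m/s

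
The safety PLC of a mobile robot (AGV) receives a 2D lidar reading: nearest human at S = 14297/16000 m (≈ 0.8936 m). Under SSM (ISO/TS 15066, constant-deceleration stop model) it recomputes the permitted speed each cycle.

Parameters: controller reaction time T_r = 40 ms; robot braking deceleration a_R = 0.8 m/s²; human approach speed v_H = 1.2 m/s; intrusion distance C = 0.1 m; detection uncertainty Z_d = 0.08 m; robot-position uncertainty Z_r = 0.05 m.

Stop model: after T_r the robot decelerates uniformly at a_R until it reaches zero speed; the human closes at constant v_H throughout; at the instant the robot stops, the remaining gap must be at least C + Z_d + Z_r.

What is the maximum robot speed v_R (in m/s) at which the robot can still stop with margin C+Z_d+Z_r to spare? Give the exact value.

quadratic (5/8)·v² + (77/50)·v + (-9849/16000) = 0
  disc = (77/50)² − 4·(5/8)·(-9849/16000) = 625681/160000 ; √disc = 791/400
  v_R = (−(77/50) + 791/400) / (2·(5/8)) = 7/20 m/s
check:
T_s = v_R/a_R = (7/20)/(4/5) = 0.4375 s
robot in T_r: 0.3500·0.0400 = 0.0140 m
robot covers 0.3500·0.4375 − ½·0.8000·0.4375² = 0.0766 m while stopping
human closes 1.2000·0.4775 = 0.5730 m
C+Z_d+Z_r = 0.1000+0.0800+0.0500 = 0.2300 m
sum ≈ 0.0140+0.0766+0.5730+0.2300 ≈ 0.8936 m = S ✓

v_R_max = 7/20 m/s = 0.3500 m/s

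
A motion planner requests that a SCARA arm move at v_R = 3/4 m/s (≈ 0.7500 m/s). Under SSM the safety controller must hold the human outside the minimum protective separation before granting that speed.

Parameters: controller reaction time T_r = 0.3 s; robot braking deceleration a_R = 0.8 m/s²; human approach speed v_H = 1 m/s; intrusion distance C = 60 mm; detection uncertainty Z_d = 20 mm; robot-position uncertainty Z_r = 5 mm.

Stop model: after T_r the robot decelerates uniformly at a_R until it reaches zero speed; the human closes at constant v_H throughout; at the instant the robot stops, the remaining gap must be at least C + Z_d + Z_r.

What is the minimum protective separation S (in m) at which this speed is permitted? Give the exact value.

S_min = 6077/3200 m = 1.8991 m

T_s = v_R/a_R = (3/4)/(4/5) = 0.9375 s
reaction-phase robot travel = 0.7500·0.3000 = 0.2250 m
braking distance = 0.7500²/(2·0.8000) = 0.3516 m
person approaches 1.0000·(0.3000+0.9375) = 1.2375 m
residual clearance needed = 0.0600+0.0200+0.0050 = 0.0850 m
S_min ≈ 0.2250+0.3516+1.2375+0.0850  ⇒  S_min = 6077/3200 m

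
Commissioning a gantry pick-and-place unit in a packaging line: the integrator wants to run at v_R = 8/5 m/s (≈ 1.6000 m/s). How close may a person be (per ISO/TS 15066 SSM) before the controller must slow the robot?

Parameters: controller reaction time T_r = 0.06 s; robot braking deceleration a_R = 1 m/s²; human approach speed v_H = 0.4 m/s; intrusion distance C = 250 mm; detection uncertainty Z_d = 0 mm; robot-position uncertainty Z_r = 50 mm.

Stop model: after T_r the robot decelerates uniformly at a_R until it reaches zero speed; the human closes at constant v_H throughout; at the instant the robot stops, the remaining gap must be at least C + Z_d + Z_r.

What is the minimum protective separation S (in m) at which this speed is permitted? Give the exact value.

S_min = 117/50 m = 2.3400 m

braking lasts T_s = (8/5)/1 = 1.6000 s
reaction-phase robot travel = 1.6000·0.0600 = 0.0960 m
robot under decel: 1.6000²/(2·1.0000) = 1.2800 m
human closes 0.4000·1.6600 = 0.6640 m
C+Z_d+Z_r = 0.2500+0.0000+0.0500 = 0.3000 m
S_min ≈ 0.0960+1.2800+0.6640+0.3000  ⇒  S_min = 117/50 m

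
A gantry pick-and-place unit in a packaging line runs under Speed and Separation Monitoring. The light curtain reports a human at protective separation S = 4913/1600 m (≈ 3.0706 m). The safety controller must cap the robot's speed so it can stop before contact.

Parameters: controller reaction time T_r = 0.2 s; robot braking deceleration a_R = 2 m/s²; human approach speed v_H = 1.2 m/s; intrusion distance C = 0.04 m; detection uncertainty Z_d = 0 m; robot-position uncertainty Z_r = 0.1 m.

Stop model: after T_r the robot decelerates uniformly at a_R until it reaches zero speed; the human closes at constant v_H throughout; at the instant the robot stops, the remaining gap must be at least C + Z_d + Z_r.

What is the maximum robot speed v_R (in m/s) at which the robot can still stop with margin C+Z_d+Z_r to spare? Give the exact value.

collect terms ⇒ (1/4)·v_R² + (4/5)·v_R + (-861/320) = 0
  disc = (4/5)² − 4·(1/4)·(-861/320) = 5329/1600 ; √disc = 73/40
  v_R = (−(4/5) + 73/40) / (2·(1/4)) = 41/20 m/s
check:
stop time T_s = (41/20)/2 = 1.0250 s
robot in T_r: 2.0500·0.2000 = 0.4100 m
braking distance = 2.0500²/(2·2.0000) = 1.0506 m
human over T_r+T_s: 1.2000·(0.2000+1.0250) = 1.4700 m
C+Z_d+Z_r = 0.0400+0.0000+0.1000 = 0.1400 m
sum ≈ 0.4100+1.0506+1.4700+0.1400 ≈ 3.0706 m = S ✓

v_R_max = 41/20 m/s = 2.0500 m/s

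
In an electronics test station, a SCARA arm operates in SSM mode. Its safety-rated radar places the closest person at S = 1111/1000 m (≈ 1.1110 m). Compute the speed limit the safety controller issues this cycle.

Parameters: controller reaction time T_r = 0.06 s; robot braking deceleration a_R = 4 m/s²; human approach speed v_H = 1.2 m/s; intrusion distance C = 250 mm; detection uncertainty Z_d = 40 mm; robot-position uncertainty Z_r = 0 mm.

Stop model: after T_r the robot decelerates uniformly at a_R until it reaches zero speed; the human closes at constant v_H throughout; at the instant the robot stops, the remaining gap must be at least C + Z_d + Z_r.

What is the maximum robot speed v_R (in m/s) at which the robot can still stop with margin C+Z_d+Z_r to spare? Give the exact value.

collect terms ⇒ (1/8)·v_R² + (9/25)·v_R + (-749/1000) = 0
  disc = (9/25)² − 4·(1/8)·(-749/1000) = 5041/10000 ; √disc = 71/100
  v_R = (−(9/25) + 71/100) / (2·(1/8)) = 7/5 m/s
check:
T_s = v_R/a_R = (7/5)/4 = 0.3500 s
robot covers v_R·T_r = 1.4000·0.0600 = 0.0840 m before braking
braking distance = 1.4000²/(2·4.0000) = 0.2450 m
human closes 1.2000·0.4100 = 0.4920 m
margins: 0.2500+0.0400+0.0000 = 0.2900 m
sum ≈ 0.0840+0.2450+0.4920+0.2900 ≈ 1.1110 m = S ✓

v_R_max = 7/5 m/s = 1.4000 m/s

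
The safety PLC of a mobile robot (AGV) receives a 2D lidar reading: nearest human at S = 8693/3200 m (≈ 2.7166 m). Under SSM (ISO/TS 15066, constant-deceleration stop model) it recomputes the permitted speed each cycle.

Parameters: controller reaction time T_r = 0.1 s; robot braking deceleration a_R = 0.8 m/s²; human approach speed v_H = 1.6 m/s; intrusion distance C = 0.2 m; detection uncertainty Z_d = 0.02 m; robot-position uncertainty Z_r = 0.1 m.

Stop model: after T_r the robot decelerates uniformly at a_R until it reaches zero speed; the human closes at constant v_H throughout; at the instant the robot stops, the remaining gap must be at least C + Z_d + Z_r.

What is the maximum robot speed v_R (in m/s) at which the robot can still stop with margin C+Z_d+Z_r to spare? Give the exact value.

at the boundary: (5/8)·v² + (21/10)·v + (-7157/3200) = 0
  disc = (21/10)² − 4·(5/8)·(-7157/3200) = 64009/6400 ; √disc = 253/80
  v_R = (−(21/10) + 253/80) / (2·(5/8)) = 17/20 m/s
check:
T_s = v_R/a_R = (17/20)/(4/5) = 1.0625 s
robot covers v_R·T_r = 0.8500·0.1000 = 0.0850 m before braking
braking distance = 0.8500²/(2·0.8000) = 0.4516 m
person approaches 1.6000·(0.1000+1.0625) = 1.8600 m
C+Z_d+Z_r = 0.2000+0.0200+0.1000 = 0.3200 m
sum ≈ 0.0850+0.4516+1.8600+0.3200 ≈ 2.7166 m = S ✓

v_R_max = 17/20 m/s = 0.8500 m/s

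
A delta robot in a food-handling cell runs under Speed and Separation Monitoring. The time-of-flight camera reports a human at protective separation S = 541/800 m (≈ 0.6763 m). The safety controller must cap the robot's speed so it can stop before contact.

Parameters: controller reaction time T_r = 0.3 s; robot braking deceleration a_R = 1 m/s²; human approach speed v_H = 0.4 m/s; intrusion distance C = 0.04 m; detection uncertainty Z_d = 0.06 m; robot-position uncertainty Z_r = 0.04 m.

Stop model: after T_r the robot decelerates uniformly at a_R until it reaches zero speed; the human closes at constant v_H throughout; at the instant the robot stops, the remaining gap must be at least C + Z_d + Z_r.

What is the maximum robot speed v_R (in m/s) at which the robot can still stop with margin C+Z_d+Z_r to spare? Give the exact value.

quadratic (1/2)·v² + (7/10)·v + (-333/800) = 0
  disc = (7/10)² − 4·(1/2)·(-333/800) = 529/400 ; √disc = 23/20
  v_R = (−(7/10) + 23/20) / (2·(1/2)) = 9/20 m/s
check:
T_s = v_R/a_R = (9/20)/1 = 0.4500 s
reaction-phase robot travel = 0.4500·0.3000 = 0.1350 m
braking distance = 0.4500²/(2·1.0000) = 0.1013 m
human closes 0.4000·0.7500 = 0.3000 m
C+Z_d+Z_r = 0.0400+0.0600+0.0400 = 0.1400 m
sum ≈ 0.1350+0.1013+0.3000+0.1400 ≈ 0.6763 m = S ✓

v_R_max = 9/20 m/s = 0.4500 m/s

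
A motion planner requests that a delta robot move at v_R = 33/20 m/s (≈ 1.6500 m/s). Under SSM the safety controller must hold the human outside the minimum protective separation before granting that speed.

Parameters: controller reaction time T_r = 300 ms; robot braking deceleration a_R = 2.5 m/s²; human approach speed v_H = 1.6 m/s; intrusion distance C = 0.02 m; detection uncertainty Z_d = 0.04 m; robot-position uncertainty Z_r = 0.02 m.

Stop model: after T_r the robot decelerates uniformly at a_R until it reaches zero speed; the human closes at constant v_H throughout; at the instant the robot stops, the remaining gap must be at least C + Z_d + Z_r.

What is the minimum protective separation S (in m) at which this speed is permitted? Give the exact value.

stop time T_s = (33/20)/(5/2) = 0.6600 s
robot in T_r: 1.6500·0.3000 = 0.4950 m
robot covers 1.6500·0.6600 − ½·2.5000·0.6600² = 0.5445 m while stopping
human closes 1.6000·0.9600 = 1.5360 m
margins: 0.0200+0.0400+0.0200 = 0.0800 m
S_min ≈ 0.4950+0.5445+1.5360+0.0800  ⇒  S_min = 5311/2000 m

S_min = 5311/2000 m = 2.6555 m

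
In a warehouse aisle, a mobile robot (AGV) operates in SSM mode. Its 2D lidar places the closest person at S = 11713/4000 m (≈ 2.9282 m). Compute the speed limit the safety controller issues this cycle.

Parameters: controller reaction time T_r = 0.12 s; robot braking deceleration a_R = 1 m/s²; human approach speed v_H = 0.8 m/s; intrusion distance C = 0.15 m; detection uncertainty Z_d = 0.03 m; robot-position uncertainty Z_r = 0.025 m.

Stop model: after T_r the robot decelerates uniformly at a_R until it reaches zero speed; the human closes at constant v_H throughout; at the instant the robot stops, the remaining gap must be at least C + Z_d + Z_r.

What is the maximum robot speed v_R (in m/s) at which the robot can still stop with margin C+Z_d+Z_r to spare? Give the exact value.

v_R_max = 31/20 m/s = 1.5500 m/s

quadratic (1/2)·v² + (23/25)·v + (-10509/4000) = 0
  disc = (23/25)² − 4·(1/2)·(-10509/4000) = 61009/10000 ; √disc = 247/100
  v_R = (−(23/25) + 247/100) / (2·(1/2)) = 31/20 m/s
check:
stop time T_s = (31/20)/1 = 1.5500 s
robot in T_r: 1.5500·0.1200 = 0.1860 m
robot covers 1.5500·1.5500 − ½·1.0000·1.5500² = 1.2012 m while stopping
human over T_r+T_s: 0.8000·(0.1200+1.5500) = 1.3360 m
margins: 0.1500+0.0300+0.0250 = 0.2050 m
sum ≈ 0.1860+1.2012+1.3360+0.2050 ≈ 2.9282 m = S ✓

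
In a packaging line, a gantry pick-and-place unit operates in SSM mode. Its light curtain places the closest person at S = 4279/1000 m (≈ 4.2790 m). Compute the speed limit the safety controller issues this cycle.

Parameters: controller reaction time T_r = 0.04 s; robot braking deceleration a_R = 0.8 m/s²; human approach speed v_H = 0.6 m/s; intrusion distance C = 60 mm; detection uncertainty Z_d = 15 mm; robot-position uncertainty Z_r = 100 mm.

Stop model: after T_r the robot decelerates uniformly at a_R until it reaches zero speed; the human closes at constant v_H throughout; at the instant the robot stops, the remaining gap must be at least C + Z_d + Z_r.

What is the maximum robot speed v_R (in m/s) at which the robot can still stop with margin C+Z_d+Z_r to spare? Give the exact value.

v_R_max = 2 m/s = 2.0000 m/s

quadratic (5/8)·v² + (79/100)·v + (-102/25) = 0
  disc = (79/100)² − 4·(5/8)·(-102/25) = 108241/10000 ; √disc = 329/100
  v_R = (−(79/100) + 329/100) / (2·(5/8)) = 2 m/s
check:
braking lasts T_s = 2/(4/5) = 2.5000 s
robot covers v_R·T_r = 2.0000·0.0400 = 0.0800 m before braking
braking distance = 2.0000²/(2·0.8000) = 2.5000 m
person approaches 0.6000·(0.0400+2.5000) = 1.5240 m
C+Z_d+Z_r = 0.0600+0.0150+0.1000 = 0.1750 m
sum ≈ 0.0800+2.5000+1.5240+0.1750 ≈ 4.2790 m = S ✓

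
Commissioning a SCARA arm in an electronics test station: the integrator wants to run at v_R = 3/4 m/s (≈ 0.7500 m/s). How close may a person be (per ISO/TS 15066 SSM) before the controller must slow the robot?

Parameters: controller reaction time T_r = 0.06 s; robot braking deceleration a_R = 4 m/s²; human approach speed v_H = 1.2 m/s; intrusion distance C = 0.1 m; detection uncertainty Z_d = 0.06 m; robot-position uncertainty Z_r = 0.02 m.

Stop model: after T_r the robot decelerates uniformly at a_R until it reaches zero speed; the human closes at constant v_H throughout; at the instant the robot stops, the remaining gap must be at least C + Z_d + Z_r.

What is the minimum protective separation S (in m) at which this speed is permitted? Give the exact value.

S_min = 9477/16000 m = 0.5923 m

braking lasts T_s = (3/4)/4 = 0.1875 s
reaction-phase robot travel = 0.7500·0.0600 = 0.0450 m
braking distance = 0.7500²/(2·4.0000) = 0.0703 m
human closes 1.2000·0.2475 = 0.2970 m
residual clearance needed = 0.1000+0.0600+0.0200 = 0.1800 m
S_min ≈ 0.0450+0.0703+0.2970+0.1800  ⇒  S_min = 9477/16000 m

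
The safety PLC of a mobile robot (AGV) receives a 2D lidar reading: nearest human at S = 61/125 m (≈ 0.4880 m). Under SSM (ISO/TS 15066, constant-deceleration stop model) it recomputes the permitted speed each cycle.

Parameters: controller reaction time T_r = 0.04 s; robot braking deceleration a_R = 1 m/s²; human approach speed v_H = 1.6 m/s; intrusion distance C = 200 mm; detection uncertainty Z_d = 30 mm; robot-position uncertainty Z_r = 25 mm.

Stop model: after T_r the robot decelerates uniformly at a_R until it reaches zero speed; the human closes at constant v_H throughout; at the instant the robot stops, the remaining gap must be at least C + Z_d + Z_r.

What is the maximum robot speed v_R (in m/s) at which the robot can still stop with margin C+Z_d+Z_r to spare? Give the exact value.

v_R_max = 1/10 m/s = 0.1000 m/s

collect terms ⇒ (1/2)·v_R² + (41/25)·v_R + (-169/1000) = 0
  disc = (41/25)² − 4·(1/2)·(-169/1000) = 7569/2500 ; √disc = 87/50
  v_R = (−(41/25) + 87/50) / (2·(1/2)) = 1/10 m/s
check:
stop time T_s = (1/10)/1 = 0.1000 s
robot covers v_R·T_r = 0.1000·0.0400 = 0.0040 m before braking
robot under decel: 0.1000²/(2·1.0000) = 0.0050 m
person approaches 1.6000·(0.0400+0.1000) = 0.2240 m
margins: 0.2000+0.0300+0.0250 = 0.2550 m
sum ≈ 0.0040+0.0050+0.2240+0.2550 ≈ 0.4880 m = S ✓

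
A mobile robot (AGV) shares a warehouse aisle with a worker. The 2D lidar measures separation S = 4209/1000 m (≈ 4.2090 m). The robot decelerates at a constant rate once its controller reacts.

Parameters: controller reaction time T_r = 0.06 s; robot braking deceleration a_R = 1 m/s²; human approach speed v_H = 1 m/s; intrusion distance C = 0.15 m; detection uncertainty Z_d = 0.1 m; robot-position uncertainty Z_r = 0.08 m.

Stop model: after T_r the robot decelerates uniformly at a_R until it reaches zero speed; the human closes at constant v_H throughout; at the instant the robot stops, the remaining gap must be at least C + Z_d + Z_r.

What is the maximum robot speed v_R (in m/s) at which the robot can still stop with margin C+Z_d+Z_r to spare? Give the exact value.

at the boundary: (1/2)·v² + (53/50)·v + (-3819/1000) = 0
  disc = (53/50)² − 4·(1/2)·(-3819/1000) = 5476/625 ; √disc = 74/25
  v_R = (−(53/50) + 74/25) / (2·(1/2)) = 19/10 m/s
check:
stop time T_s = (19/10)/1 = 1.9000 s
reaction-phase robot travel = 1.9000·0.0600 = 0.1140 m
robot under decel: 1.9000²/(2·1.0000) = 1.8050 m
person approaches 1.0000·(0.0600+1.9000) = 1.9600 m
residual clearance needed = 0.1500+0.1000+0.0800 = 0.3300 m
sum ≈ 0.1140+1.8050+1.9600+0.3300 ≈ 4.2090 m = S ✓

v_R_max = 19/10 m/s = 1.9000 m/s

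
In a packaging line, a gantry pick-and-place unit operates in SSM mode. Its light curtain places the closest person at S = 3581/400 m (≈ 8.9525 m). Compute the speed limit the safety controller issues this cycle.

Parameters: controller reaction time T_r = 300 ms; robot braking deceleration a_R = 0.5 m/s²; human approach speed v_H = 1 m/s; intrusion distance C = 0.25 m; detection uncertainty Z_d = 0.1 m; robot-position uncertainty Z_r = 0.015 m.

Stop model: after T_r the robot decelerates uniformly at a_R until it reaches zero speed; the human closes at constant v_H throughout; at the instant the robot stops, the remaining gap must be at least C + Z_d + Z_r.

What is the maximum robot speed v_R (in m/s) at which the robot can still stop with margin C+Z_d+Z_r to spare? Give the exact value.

collect terms ⇒ (1)·v_R² + (23/10)·v_R + (-663/80) = 0
  disc = (23/10)² − 4·(1)·(-663/80) = 961/25 ; √disc = 31/5
  v_R = (−(23/10) + 31/5) / (2·(1)) = 39/20 m/s
check:
braking lasts T_s = (39/20)/(1/2) = 3.9000 s
reaction-phase robot travel = 1.9500·0.3000 = 0.5850 m
robot covers 1.9500·3.9000 − ½·0.5000·3.9000² = 3.8025 m while stopping
human closes 1.0000·4.2000 = 4.2000 m
C+Z_d+Z_r = 0.2500+0.1000+0.0150 = 0.3650 m
sum ≈ 0.5850+3.8025+4.2000+0.3650 ≈ 8.9525 m = S ✓

v_R_max = 39/20 m/s = 1.9500 m/s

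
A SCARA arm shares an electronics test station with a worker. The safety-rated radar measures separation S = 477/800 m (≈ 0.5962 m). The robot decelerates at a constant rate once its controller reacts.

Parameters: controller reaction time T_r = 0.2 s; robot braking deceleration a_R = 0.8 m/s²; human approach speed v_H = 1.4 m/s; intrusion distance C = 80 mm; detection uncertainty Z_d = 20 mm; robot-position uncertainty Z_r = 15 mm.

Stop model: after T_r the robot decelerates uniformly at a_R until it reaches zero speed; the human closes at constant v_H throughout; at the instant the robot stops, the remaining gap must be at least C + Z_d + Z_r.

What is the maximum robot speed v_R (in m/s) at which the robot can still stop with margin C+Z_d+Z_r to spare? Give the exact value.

quadratic (5/8)·v² + (39/20)·v + (-161/800) = 0
  disc = (39/20)² − 4·(5/8)·(-161/800) = 6889/1600 ; √disc = 83/40
  v_R = (−(39/20) + 83/40) / (2·(5/8)) = 1/10 m/s
check:
stop time T_s = (1/10)/(4/5) = 0.1250 s
robot covers v_R·T_r = 0.1000·0.2000 = 0.0200 m before braking
robot under decel: 0.1000²/(2·0.8000) = 0.0063 m
human closes 1.4000·0.3250 = 0.4550 m
residual clearance needed = 0.0800+0.0200+0.0150 = 0.1150 m
sum ≈ 0.0200+0.0063+0.4550+0.1150 ≈ 0.5962 m = S ✓

v_R_max = 1/10 m/s = 0.1000 m/s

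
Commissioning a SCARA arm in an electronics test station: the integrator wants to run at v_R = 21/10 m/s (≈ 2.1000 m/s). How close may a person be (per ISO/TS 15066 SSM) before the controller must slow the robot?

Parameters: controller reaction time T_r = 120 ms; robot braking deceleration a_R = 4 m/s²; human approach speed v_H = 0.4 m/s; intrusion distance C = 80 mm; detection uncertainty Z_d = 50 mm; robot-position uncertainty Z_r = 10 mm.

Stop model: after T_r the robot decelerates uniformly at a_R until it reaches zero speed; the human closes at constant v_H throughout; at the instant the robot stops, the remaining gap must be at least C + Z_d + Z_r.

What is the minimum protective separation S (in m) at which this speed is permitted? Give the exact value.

T_s = v_R/a_R = (21/10)/4 = 0.5250 s
robot in T_r: 2.1000·0.1200 = 0.2520 m
robot covers 2.1000·0.5250 − ½·4.0000·0.5250² = 0.5513 m while stopping
human closes 0.4000·0.6450 = 0.2580 m
margins: 0.0800+0.0500+0.0100 = 0.1400 m
S_min ≈ 0.2520+0.5513+0.2580+0.1400  ⇒  S_min = 961/800 m

S_min = 961/800 m = 1.2012 m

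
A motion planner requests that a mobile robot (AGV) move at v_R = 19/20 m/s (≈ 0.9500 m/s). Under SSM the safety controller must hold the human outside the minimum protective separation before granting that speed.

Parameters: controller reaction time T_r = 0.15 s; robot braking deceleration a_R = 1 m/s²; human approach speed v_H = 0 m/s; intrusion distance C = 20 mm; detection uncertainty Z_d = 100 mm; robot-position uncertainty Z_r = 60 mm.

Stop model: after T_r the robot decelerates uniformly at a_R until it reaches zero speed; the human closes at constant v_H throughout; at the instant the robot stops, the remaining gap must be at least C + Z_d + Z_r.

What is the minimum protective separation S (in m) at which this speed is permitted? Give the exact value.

stop time T_s = (19/20)/1 = 0.9500 s
reaction-phase robot travel = 0.9500·0.1500 = 0.1425 m
braking distance = 0.9500²/(2·1.0000) = 0.4512 m
person approaches 0.0000·(0.1500+0.9500) = 0.0000 m
residual clearance needed = 0.0200+0.1000+0.0600 = 0.1800 m
S_min ≈ 0.1425+0.4512+0.0000+0.1800  ⇒  S_min = 619/800 m

S_min = 619/800 m = 0.7738 m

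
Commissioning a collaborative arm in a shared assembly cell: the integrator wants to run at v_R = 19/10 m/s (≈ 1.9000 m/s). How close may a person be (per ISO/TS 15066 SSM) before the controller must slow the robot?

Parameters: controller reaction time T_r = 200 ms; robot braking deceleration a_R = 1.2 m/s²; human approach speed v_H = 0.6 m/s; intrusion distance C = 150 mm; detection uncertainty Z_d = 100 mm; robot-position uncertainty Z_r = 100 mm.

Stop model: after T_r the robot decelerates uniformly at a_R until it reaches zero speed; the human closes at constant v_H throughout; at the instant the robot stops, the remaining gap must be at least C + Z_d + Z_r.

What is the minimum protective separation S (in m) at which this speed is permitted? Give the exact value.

S_min = 793/240 m = 3.3042 m

T_s = v_R/a_R = (19/10)/(6/5) = 1.5833 s
robot in T_r: 1.9000·0.2000 = 0.3800 m
braking distance = 1.9000²/(2·1.2000) = 1.5042 m
person approaches 0.6000·(0.2000+1.5833) = 1.0700 m
C+Z_d+Z_r = 0.1500+0.1000+0.1000 = 0.3500 m
S_min ≈ 0.3800+1.5042+1.0700+0.3500  ⇒  S_min = 793/240 m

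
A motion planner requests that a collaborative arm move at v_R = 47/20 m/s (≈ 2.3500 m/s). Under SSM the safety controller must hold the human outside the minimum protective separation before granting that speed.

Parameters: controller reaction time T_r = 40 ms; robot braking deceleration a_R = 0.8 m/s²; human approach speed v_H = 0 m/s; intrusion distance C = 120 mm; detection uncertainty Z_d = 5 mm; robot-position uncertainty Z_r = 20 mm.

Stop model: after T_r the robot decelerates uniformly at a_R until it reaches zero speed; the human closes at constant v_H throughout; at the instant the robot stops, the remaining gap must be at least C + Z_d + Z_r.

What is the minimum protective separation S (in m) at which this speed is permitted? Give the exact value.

stop time T_s = (47/20)/(4/5) = 2.9375 s
reaction-phase robot travel = 2.3500·0.0400 = 0.0940 m
robot covers 2.3500·2.9375 − ½·0.8000·2.9375² = 3.4516 m while stopping
person approaches 0.0000·(0.0400+2.9375) = 0.0000 m
margins: 0.1200+0.0050+0.0200 = 0.1450 m
S_min ≈ 0.0940+3.4516+0.0000+0.1450  ⇒  S_min = 59049/16000 m

S_min = 59049/16000 m = 3.6906 m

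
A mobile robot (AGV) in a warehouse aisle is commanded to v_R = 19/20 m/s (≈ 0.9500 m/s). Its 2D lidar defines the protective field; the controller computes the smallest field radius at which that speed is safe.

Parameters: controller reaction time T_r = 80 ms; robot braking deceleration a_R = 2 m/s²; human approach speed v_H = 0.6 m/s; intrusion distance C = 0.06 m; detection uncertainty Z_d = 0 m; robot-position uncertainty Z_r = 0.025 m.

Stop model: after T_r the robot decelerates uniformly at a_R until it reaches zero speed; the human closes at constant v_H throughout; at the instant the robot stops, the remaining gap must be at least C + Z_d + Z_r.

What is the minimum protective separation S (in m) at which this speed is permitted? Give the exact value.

braking lasts T_s = (19/20)/2 = 0.4750 s
robot in T_r: 0.9500·0.0800 = 0.0760 m
robot under decel: 0.9500²/(2·2.0000) = 0.2256 m
human closes 0.6000·0.5550 = 0.3330 m
margins: 0.0600+0.0000+0.0250 = 0.0850 m
S_min ≈ 0.0760+0.2256+0.3330+0.0850  ⇒  S_min = 5757/8000 m

S_min = 5757/8000 m = 0.7196 m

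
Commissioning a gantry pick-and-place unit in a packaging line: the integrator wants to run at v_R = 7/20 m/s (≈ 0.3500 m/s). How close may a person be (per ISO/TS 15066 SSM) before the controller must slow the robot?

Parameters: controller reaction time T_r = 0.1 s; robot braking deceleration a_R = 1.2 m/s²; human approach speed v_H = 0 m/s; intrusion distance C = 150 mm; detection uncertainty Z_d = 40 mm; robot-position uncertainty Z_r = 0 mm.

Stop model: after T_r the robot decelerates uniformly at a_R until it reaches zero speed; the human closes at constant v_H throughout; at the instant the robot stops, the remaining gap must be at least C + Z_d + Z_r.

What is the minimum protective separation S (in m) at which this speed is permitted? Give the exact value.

S_min = 53/192 m = 0.2760 m

braking lasts T_s = (7/20)/(6/5) = 0.2917 s
reaction-phase robot travel = 0.3500·0.1000 = 0.0350 m
braking distance = 0.3500²/(2·1.2000) = 0.0510 m
person approaches 0.0000·(0.1000+0.2917) = 0.0000 m
C+Z_d+Z_r = 0.1500+0.0400+0.0000 = 0.1900 m
S_min ≈ 0.0350+0.0510+0.0000+0.1900  ⇒  S_min = 53/192 m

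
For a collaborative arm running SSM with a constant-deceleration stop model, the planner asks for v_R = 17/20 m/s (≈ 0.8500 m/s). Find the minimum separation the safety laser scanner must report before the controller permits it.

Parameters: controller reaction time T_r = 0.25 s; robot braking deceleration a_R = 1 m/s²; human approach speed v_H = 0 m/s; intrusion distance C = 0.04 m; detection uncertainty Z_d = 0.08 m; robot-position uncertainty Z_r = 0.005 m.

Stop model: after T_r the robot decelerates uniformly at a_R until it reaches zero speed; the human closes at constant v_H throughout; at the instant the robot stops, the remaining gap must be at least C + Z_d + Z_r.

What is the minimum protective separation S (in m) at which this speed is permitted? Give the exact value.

stop time T_s = (17/20)/1 = 0.8500 s
robot covers v_R·T_r = 0.8500·0.2500 = 0.2125 m before braking
braking distance = 0.8500²/(2·1.0000) = 0.3613 m
human over T_r+T_s: 0.0000·(0.2500+0.8500) = 0.0000 m
C+Z_d+Z_r = 0.0400+0.0800+0.0050 = 0.1250 m
S_min ≈ 0.2125+0.3613+0.0000+0.1250  ⇒  S_min = 559/800 m

S_min = 559/800 m = 0.6987 m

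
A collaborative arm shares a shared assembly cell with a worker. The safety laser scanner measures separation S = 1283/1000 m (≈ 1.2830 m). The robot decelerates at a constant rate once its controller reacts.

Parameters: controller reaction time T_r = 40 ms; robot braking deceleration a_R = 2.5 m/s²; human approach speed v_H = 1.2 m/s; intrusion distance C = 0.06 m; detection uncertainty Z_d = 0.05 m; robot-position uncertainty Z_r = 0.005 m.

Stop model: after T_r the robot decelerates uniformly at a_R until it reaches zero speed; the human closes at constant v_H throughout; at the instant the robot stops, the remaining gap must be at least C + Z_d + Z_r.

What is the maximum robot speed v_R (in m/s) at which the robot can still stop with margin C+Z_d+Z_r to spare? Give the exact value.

v_R_max = 7/5 m/s = 1.4000 m/s

at the boundary: (1/5)·v² + (13/25)·v + (-28/25) = 0
  disc = (13/25)² − 4·(1/5)·(-28/25) = 729/625 ; √disc = 27/25
  v_R = (−(13/25) + 27/25) / (2·(1/5)) = 7/5 m/s
check:
stop time T_s = (7/5)/(5/2) = 0.5600 s
robot in T_r: 1.4000·0.0400 = 0.0560 m
braking distance = 1.4000²/(2·2.5000) = 0.3920 m
human closes 1.2000·0.6000 = 0.7200 m
residual clearance needed = 0.0600+0.0500+0.0050 = 0.1150 m
sum ≈ 0.0560+0.3920+0.7200+0.1150 ≈ 1.2830 m = S ✓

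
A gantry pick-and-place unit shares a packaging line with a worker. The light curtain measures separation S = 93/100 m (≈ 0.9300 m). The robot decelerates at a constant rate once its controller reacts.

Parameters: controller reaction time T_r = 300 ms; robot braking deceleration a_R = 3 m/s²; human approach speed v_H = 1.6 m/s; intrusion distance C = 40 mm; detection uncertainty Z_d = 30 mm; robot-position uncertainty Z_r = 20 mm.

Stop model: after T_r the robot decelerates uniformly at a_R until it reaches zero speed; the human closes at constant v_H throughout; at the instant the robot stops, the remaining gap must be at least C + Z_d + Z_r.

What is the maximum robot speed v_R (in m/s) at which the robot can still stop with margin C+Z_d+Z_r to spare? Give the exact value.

v_R_max = 2/5 m/s = 0.4000 m/s

quadratic (1/6)·v² + (5/6)·v + (-9/25) = 0
  disc = (5/6)² − 4·(1/6)·(-9/25) = 841/900 ; √disc = 29/30
  v_R = (−(5/6) + 29/30) / (2·(1/6)) = 2/5 m/s
check:
T_s = v_R/a_R = (2/5)/3 = 0.1333 s
reaction-phase robot travel = 0.4000·0.3000 = 0.1200 m
robot covers 0.4000·0.1333 − ½·3.0000·0.1333² = 0.0267 m while stopping
human over T_r+T_s: 1.6000·(0.3000+0.1333) = 0.6933 m
residual clearance needed = 0.0400+0.0300+0.0200 = 0.0900 m
sum ≈ 0.1200+0.0267+0.6933+0.0900 ≈ 0.9300 m = S ✓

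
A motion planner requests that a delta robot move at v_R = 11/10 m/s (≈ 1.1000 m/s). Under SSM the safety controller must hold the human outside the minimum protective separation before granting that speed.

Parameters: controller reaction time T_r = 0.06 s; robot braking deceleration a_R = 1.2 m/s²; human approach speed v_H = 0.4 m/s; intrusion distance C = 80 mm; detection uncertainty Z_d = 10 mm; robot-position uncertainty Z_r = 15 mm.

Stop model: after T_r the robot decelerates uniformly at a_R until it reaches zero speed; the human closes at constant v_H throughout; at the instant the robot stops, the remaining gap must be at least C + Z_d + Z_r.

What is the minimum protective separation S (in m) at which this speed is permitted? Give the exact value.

S_min = 1279/1200 m = 1.0658 m

stop time T_s = (11/10)/(6/5) = 0.9167 s
robot covers v_R·T_r = 1.1000·0.0600 = 0.0660 m before braking
braking distance = 1.1000²/(2·1.2000) = 0.5042 m
human closes 0.4000·0.9767 = 0.3907 m
residual clearance needed = 0.0800+0.0100+0.0150 = 0.1050 m
S_min ≈ 0.0660+0.5042+0.3907+0.1050  ⇒  S_min = 1279/1200 m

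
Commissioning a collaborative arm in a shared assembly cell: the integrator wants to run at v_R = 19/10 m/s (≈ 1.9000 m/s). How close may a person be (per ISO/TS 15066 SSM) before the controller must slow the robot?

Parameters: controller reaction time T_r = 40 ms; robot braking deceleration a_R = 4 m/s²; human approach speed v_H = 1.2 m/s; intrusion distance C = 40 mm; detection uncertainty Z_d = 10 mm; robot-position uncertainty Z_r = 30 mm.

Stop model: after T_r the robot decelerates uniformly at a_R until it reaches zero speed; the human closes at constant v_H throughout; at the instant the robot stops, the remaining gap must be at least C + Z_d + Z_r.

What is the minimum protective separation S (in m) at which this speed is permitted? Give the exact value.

braking lasts T_s = (19/10)/4 = 0.4750 s
robot in T_r: 1.9000·0.0400 = 0.0760 m
robot covers 1.9000·0.4750 − ½·4.0000·0.4750² = 0.4512 m while stopping
human over T_r+T_s: 1.2000·(0.0400+0.4750) = 0.6180 m
margins: 0.0400+0.0100+0.0300 = 0.0800 m
S_min ≈ 0.0760+0.4512+0.6180+0.0800  ⇒  S_min = 4901/4000 m

S_min = 4901/4000 m = 1.2252 m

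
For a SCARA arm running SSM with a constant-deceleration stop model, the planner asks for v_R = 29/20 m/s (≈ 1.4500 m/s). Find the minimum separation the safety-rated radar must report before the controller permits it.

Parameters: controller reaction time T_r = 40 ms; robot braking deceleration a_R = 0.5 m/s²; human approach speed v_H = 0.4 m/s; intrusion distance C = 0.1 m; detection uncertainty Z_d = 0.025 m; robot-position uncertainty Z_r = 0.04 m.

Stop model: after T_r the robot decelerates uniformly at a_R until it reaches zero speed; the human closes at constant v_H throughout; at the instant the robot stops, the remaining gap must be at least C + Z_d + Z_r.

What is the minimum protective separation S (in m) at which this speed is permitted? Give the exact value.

T_s = v_R/a_R = (29/20)/(1/2) = 2.9000 s
reaction-phase robot travel = 1.4500·0.0400 = 0.0580 m
robot covers 1.4500·2.9000 − ½·0.5000·2.9000² = 2.1025 m while stopping
human over T_r+T_s: 0.4000·(0.0400+2.9000) = 1.1760 m
margins: 0.1000+0.0250+0.0400 = 0.1650 m
S_min ≈ 0.0580+2.1025+1.1760+0.1650  ⇒  S_min = 7003/2000 m

S_min = 7003/2000 m = 3.5015 m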